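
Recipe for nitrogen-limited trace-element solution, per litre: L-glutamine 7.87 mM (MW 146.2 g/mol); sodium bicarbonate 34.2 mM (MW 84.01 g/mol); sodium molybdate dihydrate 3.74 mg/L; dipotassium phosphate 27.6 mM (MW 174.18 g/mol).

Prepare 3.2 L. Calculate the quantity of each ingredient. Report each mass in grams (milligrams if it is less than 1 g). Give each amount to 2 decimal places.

L-glutamine 3.68 g; sodium bicarbonate 9.19 g; sodium molybdate dihydrate 11.97 mg; dipotassium phosphate 15.38 g

Working volume: 3.2 L.
L-glutamine: 7.87 mmol/L × 146.2 g/mol × 3.2 L ÷ 1000 = 3.68 g
sodium bicarbonate: 34.2 mmol/L × 84.01 g/mol × 3.2 L ÷ 1000 = 9.19 g
sodium molybdate dihydrate: 3.74 mg/L × 3.2 L = 11.97 mg
dipotassium phosphate: 27.6 mmol/L × 174.18 g/mol × 3.2 L ÷ 1000 = 15.38 g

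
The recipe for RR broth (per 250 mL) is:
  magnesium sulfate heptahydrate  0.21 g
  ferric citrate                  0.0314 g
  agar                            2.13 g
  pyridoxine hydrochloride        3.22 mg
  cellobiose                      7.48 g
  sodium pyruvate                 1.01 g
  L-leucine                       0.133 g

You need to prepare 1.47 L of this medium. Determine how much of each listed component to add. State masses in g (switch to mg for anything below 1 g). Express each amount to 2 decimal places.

Scale factor = 1470 mL / 250 mL = 5.88.
magnesium sulfate heptahydrate: 0.21 g × (1470 mL / 250 mL) = 1.23 g
ferric citrate: 0.0314 g × (1470 mL / 250 mL) = 0.184632 g = 184.63 mg
agar: 2.13 g × (1470 mL / 250 mL) = 12.52 g
pyridoxine hydrochloride: 3.22 mg × (1470 mL / 250 mL) = 18.93 mg
cellobiose: 7.48 g × (1470 mL / 250 mL) = 43.98 g
sodium pyruvate: 1.01 g × (1470 mL / 250 mL) = 5.94 g
L-leucine: 0.133 g × (1470 mL / 250 mL) = 0.78204 g = 782.04 mg

magnesium sulfate heptahydrate 1.23 g; ferric citrate 184.63 mg; agar 12.52 g; pyridoxine hydrochloride 18.93 mg; cellobiose 43.98 g; sodium pyruvate 5.94 g; L-leucine 782.04 mg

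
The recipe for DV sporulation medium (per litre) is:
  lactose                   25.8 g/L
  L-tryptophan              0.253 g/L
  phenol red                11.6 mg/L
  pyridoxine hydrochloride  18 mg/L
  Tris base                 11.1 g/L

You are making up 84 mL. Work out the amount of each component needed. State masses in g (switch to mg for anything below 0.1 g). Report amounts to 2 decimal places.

lactose 2.17 g; L-tryptophan 21.25 mg; phenol red 0.97 mg; pyridoxine hydrochloride 1.51 mg; Tris base 0.93 g

Scale factor relative to 1 L: 0.084.
lactose: 25.8 g/L × 0.084 L = 2.17 g
L-tryptophan: 0.253 g/L × 0.084 L = 0.021252 g = 21.25 mg
phenol red: 11.6 mg/L × 0.084 L = 0.97 mg
pyridoxine hydrochloride: 18 mg/L × 0.084 L = 1.51 mg
Tris base: 11.1 g/L × 0.084 L = 0.93 g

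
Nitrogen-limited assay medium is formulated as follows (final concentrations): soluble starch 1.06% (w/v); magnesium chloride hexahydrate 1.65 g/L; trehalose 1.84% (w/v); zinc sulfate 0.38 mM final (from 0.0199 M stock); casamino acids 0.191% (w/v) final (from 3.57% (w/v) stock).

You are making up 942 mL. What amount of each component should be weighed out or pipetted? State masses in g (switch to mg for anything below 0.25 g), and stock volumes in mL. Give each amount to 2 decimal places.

soluble starch 9.99 g; magnesium chloride hexahydrate 1.55 g; trehalose 17.33 g; zinc sulfate 17.99 mL; casamino acids 50.40 mL

Target volume = 942 mL = 0.942 L.
soluble starch: 1.06% w/v = 10.6 g/L → 10.6 × 0.942 L = 9.99 g
magnesium chloride hexahydrate: 1.65 g/L × 0.942 L = 1.55 g
trehalose: 1.84 g per 100 mL × 942 mL ÷ 100 = 17.33 g
zinc sulfate: V = C2·V2/C1 = 0.38 mM × 942 mL ÷ 19.9 mM = 17.99 mL
casamino acids: V = C2·V2/C1 = 0.191% ÷ 3.57% × 942 mL = 50.40 mL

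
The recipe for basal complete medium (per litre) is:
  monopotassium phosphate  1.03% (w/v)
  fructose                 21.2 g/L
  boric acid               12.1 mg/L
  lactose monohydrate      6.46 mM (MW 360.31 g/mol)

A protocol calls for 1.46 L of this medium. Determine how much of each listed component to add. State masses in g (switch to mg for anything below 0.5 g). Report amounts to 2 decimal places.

Working volume: 1.46 L.
monopotassium phosphate: 1.03 g per 100 mL × 1460 mL ÷ 100 = 15.04 g
fructose: 21.2 g/L × 1.46 L = 30.95 g
boric acid: 12.1 mg/L × 1.46 L = 17.67 mg
lactose monohydrate: 6.46 mmol/L × 360.31 g/mol × 1.46 L ÷ 1000 = 3.40 g

monopotassium phosphate 15.04 g; fructose 30.95 g; boric acid 17.67 mg; lactose monohydrate 3.40 g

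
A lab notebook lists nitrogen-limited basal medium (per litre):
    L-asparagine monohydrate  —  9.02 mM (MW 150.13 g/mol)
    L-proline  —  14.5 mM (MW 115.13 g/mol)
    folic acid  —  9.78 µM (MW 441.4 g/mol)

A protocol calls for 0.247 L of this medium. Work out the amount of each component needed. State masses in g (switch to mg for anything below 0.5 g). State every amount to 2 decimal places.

L-asparagine monohydrate 334.48 mg; L-proline 412.34 mg; folic acid 1.07 mg

Scale factor relative to 1 L: 0.247.
L-asparagine monohydrate: 9.02 mmol/L × 150.13 mg/mmol × 0.247 L = 334.48 mg
L-proline: 14.5 mmol/L × 115.13 mg/mmol × 0.247 L = 412.34 mg
folic acid: 9.78 µmol/L × 441.4 g/mol × 0.247 L ÷ 1000 = 1.07 mg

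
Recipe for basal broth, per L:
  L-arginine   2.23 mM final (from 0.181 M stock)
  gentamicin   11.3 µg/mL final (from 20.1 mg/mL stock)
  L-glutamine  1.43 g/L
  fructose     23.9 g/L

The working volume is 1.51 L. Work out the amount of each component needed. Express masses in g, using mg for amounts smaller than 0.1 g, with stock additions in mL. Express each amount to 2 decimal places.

L-arginine 18.60 mL; gentamicin 0.85 mL; L-glutamine 2.16 g; fructose 36.09 g

Scale factor relative to 1 L: 1.51.
L-arginine: dilute stock: 2.23 mM × 1510 mL ÷ 181 mM = 18.60 mL
gentamicin: V = C2·V2/C1 = 11.3 µg/mL × 1510 mL ÷ 20100 µg/mL = 0.85 mL
L-glutamine: 1.43 g/L × 1.51 L = 2.16 g
fructose: 23.9 g/L × 1.51 L = 36.09 g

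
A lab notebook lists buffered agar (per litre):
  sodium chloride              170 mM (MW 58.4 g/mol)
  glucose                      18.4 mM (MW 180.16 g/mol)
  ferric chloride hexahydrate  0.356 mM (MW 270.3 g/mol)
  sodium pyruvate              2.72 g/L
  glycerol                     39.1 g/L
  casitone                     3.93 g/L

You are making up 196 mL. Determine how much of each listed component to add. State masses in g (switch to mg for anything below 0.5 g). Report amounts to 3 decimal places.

sodium chloride 1.946 g; glucose 0.650 g; ferric chloride hexahydrate 18.860 mg; sodium pyruvate 0.533 g; glycerol 7.664 g; casitone 0.770 g

Target volume = 196 mL = 0.196 L.
sodium chloride: 170 mmol/L × 58.4 g/mol × 0.196 L ÷ 1000 = 1.946 g
glucose: 18.4 mmol/L × 180.16 g/mol × 0.196 L ÷ 1000 = 0.650 g
ferric chloride hexahydrate: 0.356 mmol/L × 270.3 mg/mmol × 0.196 L = 18.860 mg
sodium pyruvate: 2.72 g/L × 0.196 L = 0.533 g
glycerol: 39.1 g/L × 0.196 L = 7.664 g
casitone: 3.93 g/L × 0.196 L = 0.770 g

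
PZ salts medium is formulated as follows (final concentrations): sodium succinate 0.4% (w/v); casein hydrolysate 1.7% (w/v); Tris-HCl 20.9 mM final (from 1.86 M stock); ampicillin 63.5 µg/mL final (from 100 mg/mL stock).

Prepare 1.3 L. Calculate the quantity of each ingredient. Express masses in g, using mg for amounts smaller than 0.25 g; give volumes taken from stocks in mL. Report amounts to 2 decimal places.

Working volume: 1.3 L.
sodium succinate: 0.4% w/v = 4 g/L → 4 × 1.3 L = 5.20 g
casein hydrolysate: 1.7% w/v = 17 g/L → 17 × 1.3 L = 22.10 g
Tris-HCl: dilute stock: 20.9 mM × 1300 mL ÷ 1860 mM = 14.61 mL
ampicillin: C1V1 = C2V2 → 63.5 µg/mL × 1300 mL ÷ 100000 µg/mL = 0.83 mL

sodium succinate 5.20 g; casein hydrolysate 22.10 g; Tris-HCl 14.61 mL; ampicillin 0.83 mL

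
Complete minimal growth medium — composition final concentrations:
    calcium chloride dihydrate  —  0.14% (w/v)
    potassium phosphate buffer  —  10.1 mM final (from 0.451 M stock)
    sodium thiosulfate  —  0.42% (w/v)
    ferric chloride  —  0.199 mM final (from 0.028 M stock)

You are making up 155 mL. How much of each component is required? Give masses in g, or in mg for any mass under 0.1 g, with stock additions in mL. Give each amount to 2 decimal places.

Scale factor relative to 1 L: 0.155.
calcium chloride dihydrate: 0.14 g per 100 mL × 155 mL ÷ 100 = 0.22 g
potassium phosphate buffer: V = C2·V2/C1 = 10.1 mM × 155 mL ÷ 451 mM = 3.47 mL
sodium thiosulfate: 0.42 g per 100 mL × 155 mL ÷ 100 = 0.65 g
ferric chloride: V = C2·V2/C1 = 0.199 mM × 155 mL ÷ 28 mM = 1.10 mL

calcium chloride dihydrate 0.22 g; potassium phosphate buffer 3.47 mL; sodium thiosulfate 0.65 g; ferric chloride 1.10 mL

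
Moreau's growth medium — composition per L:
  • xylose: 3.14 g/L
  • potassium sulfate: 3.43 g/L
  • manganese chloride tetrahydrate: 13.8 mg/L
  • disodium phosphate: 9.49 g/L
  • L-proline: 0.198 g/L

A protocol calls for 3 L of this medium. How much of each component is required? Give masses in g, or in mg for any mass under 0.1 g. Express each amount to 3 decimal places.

Working volume: 3 L.
xylose: 3.14 g/L × 3 L = 9.420 g
potassium sulfate: 3.43 g/L × 3 L = 10.290 g
manganese chloride tetrahydrate: 13.8 mg/L × 3 L = 41.400 mg
disodium phosphate: 9.49 g/L × 3 L = 28.470 g
L-proline: 0.198 g/L × 3 L = 0.594 g

xylose 9.420 g; potassium sulfate 10.290 g; manganese chloride tetrahydrate 41.400 mg; disodium phosphate 28.470 g; L-proline 0.594 g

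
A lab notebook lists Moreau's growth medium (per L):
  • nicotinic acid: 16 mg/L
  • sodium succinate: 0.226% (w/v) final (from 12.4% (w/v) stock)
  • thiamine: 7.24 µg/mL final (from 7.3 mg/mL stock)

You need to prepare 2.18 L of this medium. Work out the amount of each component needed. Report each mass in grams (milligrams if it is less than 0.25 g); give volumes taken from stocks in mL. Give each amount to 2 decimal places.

Working volume: 2.18 L.
nicotinic acid: 16 mg/L × 2.18 L = 34.88 mg
sodium succinate: V = C2·V2/C1 = 0.226% ÷ 12.4% × 2180 mL = 39.73 mL
thiamine: V = C2·V2/C1 = 7.24 µg/mL × 2180 mL ÷ 7300 µg/mL = 2.16 mL

nicotinic acid 34.88 mg; sodium succinate 39.73 mL; thiamine 2.16 mL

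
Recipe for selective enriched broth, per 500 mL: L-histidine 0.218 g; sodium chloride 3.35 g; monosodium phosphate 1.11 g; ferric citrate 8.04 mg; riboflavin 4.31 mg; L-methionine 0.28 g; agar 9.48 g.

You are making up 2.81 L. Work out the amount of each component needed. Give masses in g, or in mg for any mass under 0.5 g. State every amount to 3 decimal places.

Scale factor = 2810 mL / 500 mL = 5.62.
L-histidine: 0.218 g × (2810 mL / 500 mL) = 1.225 g
sodium chloride: 3.35 g × (2810 mL / 500 mL) = 18.827 g
monosodium phosphate: 1.11 g × (2810 mL / 500 mL) = 6.238 g
ferric citrate: 8.04 mg × (2810 mL / 500 mL) = 45.185 mg
riboflavin: 4.31 mg × (2810 mL / 500 mL) = 24.222 mg
L-methionine: 0.28 g × (2810 mL / 500 mL) = 1.574 g
agar: 9.48 g × (2810 mL / 500 mL) = 53.278 g

L-histidine 1.225 g; sodium chloride 18.827 g; monosodium phosphate 6.238 g; ferric citrate 45.185 mg; riboflavin 24.222 mg; L-methionine 1.574 g; agar 53.278 g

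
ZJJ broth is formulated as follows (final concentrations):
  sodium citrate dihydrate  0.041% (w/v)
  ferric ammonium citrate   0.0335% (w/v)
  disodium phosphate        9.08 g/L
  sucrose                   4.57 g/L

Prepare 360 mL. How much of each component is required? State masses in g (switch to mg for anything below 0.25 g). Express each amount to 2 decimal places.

Target volume = 360 mL = 0.36 L.
sodium citrate dihydrate: 0.041% w/v = 0.41 g/L → 0.41 × 0.36 L = 0.1476 g = 147.60 mg
ferric ammonium citrate: 0.0335 g per 100 mL × 360 mL ÷ 100 = 0.1206 g = 120.60 mg
disodium phosphate: 9.08 g/L × 0.36 L = 3.27 g
sucrose: 4.57 g/L × 0.36 L = 1.65 g

sodium citrate dihydrate 147.60 mg; ferric ammonium citrate 120.60 mg; disodium phosphate 3.27 g; sucrose 1.65 g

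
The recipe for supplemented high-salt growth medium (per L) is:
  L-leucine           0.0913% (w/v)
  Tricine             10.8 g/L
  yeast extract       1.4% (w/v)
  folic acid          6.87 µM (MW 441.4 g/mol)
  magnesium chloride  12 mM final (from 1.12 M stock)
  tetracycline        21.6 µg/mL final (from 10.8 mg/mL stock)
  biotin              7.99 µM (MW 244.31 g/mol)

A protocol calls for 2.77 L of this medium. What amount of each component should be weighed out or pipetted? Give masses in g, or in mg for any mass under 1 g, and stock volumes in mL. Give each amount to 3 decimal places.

Scale factor relative to 1 L: 2.77.
L-leucine: 0.0913 g per 100 mL × 2770 mL ÷ 100 = 2.529 g
Tricine: 10.8 g/L × 2.77 L = 29.916 g
yeast extract: 1.4 g per 100 mL × 2770 mL ÷ 100 = 38.780 g
folic acid: 6.87 µmol/L × 441.4 g/mol × 2.77 L ÷ 1000 = 8.400 mg
magnesium chloride: V = C2·V2/C1 = 12 mM × 2770 mL ÷ 1120 mM = 29.679 mL
tetracycline: C1V1 = C2V2 → 21.6 µg/mL × 2770 mL ÷ 10800 µg/mL = 5.540 mL
biotin: 7.99 µmol/L × 244.31 g/mol × 2.77 L ÷ 1000 = 5.407 mg

L-leucine 2.529 g; Tricine 29.916 g; yeast extract 38.780 g; folic acid 8.400 mg; magnesium chloride 29.679 mL; tetracycline 5.540 mL; biotin 5.407 mg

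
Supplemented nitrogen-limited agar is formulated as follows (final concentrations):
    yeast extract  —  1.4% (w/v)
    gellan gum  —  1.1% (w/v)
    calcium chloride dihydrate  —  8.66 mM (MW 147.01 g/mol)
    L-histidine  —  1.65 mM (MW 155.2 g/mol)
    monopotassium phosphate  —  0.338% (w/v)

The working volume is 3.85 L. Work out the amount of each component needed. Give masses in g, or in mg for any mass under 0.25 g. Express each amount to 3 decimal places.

yeast extract 53.900 g; gellan gum 42.350 g; calcium chloride dihydrate 4.901 g; L-histidine 0.986 g; monopotassium phosphate 13.013 g

Working volume: 3.85 L.
yeast extract: 1.4 g per 100 mL × 3850 mL ÷ 100 = 53.900 g
gellan gum: 1.1 g per 100 mL × 3850 mL ÷ 100 = 42.350 g
calcium chloride dihydrate: 8.66 mmol/L × 147.01 g/mol × 3.85 L ÷ 1000 = 4.901 g
L-histidine: 1.65 mmol/L × 155.2 g/mol × 3.85 L ÷ 1000 = 0.986 g
monopotassium phosphate: 0.338% w/v = 3.38 g/L → 3.38 × 3.85 L = 13.013 g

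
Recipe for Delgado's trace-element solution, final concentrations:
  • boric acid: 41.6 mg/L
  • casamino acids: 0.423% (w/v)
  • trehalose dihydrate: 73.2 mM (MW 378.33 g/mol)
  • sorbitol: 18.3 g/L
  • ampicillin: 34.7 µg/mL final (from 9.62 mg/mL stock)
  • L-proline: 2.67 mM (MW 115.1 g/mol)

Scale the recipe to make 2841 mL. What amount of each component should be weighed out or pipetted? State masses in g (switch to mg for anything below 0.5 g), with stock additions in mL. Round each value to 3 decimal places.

boric acid 118.186 mg; casamino acids 12.017 g; trehalose dihydrate 78.678 g; sorbitol 51.990 g; ampicillin 10.248 mL; L-proline 0.873 g

Target volume = 2841 mL = 2.841 L.
boric acid: 41.6 mg/L × 2.841 L = 118.186 mg
casamino acids: 0.423 g per 100 mL × 2841 mL ÷ 100 = 12.017 g
trehalose dihydrate: 73.2 mmol/L × 378.33 g/mol × 2.841 L ÷ 1000 = 78.678 g
sorbitol: 18.3 g/L × 2.841 L = 51.990 g
ampicillin: C1V1 = C2V2 → 34.7 µg/mL × 2841 mL ÷ 9620 µg/mL = 10.248 mL
L-proline: 2.67 mmol/L × 115.1 g/mol × 2.841 L ÷ 1000 = 0.873 g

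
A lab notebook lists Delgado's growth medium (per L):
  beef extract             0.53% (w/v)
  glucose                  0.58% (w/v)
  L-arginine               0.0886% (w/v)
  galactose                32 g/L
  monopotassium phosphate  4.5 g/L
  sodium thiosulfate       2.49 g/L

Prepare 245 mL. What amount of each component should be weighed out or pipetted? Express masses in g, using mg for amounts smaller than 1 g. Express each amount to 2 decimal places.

Scale factor relative to 1 L: 0.245.
beef extract: 0.53% w/v = 5.3 g/L → 5.3 × 0.245 L = 1.30 g
glucose: 0.58% w/v = 5.8 g/L → 5.8 × 0.245 L = 1.42 g
L-arginine: 0.0886% w/v = 0.886 g/L → 0.886 × 0.245 L = 0.21707 g = 217.07 mg
galactose: 32 g/L × 0.245 L = 7.84 g
monopotassium phosphate: 4.5 g/L × 0.245 L = 1.10 g
sodium thiosulfate: 2.49 g/L × 0.245 L = 0.61005 g = 610.05 mg

beef extract 1.30 g; glucose 1.42 g; L-arginine 217.07 mg; galactose 7.84 g; monopotassium phosphate 1.10 g; sodium thiosulfate 610.05 mg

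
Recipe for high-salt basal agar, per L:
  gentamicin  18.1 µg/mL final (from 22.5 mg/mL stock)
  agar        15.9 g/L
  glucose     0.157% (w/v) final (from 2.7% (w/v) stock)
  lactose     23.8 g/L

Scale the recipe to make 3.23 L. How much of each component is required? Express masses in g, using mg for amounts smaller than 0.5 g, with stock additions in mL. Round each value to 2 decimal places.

Scale factor relative to 1 L: 3.23.
gentamicin: dilute stock: 18.1 µg/mL × 3230 mL ÷ 22500 µg/mL = 2.60 mL
agar: 15.9 g/L × 3.23 L = 51.36 g
glucose: V = C2·V2/C1 = 0.157% ÷ 2.7% × 3230 mL = 187.82 mL
lactose: 23.8 g/L × 3.23 L = 76.87 g

gentamicin 2.60 mL; agar 51.36 g; glucose 187.82 mL; lactose 76.87 g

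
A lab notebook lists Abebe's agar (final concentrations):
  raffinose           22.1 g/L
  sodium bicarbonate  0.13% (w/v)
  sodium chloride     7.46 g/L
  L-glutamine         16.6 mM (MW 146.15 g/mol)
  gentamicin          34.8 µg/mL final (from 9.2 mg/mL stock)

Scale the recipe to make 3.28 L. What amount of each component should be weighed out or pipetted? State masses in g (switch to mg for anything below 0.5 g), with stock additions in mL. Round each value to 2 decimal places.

raffinose 72.49 g; sodium bicarbonate 4.26 g; sodium chloride 24.47 g; L-glutamine 7.96 g; gentamicin 12.41 mL

Scale factor relative to 1 L: 3.28.
raffinose: 22.1 g/L × 3.28 L = 72.49 g
sodium bicarbonate: 0.13 g per 100 mL × 3280 mL ÷ 100 = 4.26 g
sodium chloride: 7.46 g/L × 3.28 L = 24.47 g
L-glutamine: 16.6 mmol/L × 146.15 g/mol × 3.28 L ÷ 1000 = 7.96 g
gentamicin: V = C2·V2/C1 = 34.8 µg/mL × 3280 mL ÷ 9200 µg/mL = 12.41 mL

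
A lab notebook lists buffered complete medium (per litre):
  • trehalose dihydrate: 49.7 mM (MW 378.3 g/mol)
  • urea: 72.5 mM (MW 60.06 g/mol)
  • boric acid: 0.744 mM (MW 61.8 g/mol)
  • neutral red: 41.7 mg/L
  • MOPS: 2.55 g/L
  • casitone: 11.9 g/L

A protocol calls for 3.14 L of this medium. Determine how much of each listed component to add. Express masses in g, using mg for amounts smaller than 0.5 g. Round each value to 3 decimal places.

Working volume: 3.14 L.
trehalose dihydrate: 49.7 mmol/L × 378.3 g/mol × 3.14 L ÷ 1000 = 59.037 g
urea: 72.5 mmol/L × 60.06 g/mol × 3.14 L ÷ 1000 = 13.673 g
boric acid: 0.744 mmol/L × 61.8 mg/mmol × 3.14 L = 144.375 mg
neutral red: 41.7 mg/L × 3.14 L = 130.938 mg
MOPS: 2.55 g/L × 3.14 L = 8.007 g
casitone: 11.9 g/L × 3.14 L = 37.366 g

trehalose dihydrate 59.037 g; urea 13.673 g; boric acid 144.375 mg; neutral red 130.938 mg; MOPS 8.007 g; casitone 37.366 g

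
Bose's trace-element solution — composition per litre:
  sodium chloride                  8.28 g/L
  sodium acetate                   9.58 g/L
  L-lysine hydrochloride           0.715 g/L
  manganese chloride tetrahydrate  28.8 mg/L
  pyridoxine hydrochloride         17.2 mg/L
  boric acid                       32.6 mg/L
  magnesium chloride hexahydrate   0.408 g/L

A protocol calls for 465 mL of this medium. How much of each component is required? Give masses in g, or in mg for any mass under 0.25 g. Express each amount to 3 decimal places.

Scale factor relative to 1 L: 0.465.
sodium chloride: 8.28 g/L × 0.465 L = 3.850 g
sodium acetate: 9.58 g/L × 0.465 L = 4.455 g
L-lysine hydrochloride: 0.715 g/L × 0.465 L = 0.332 g
manganese chloride tetrahydrate: 28.8 mg/L × 0.465 L = 13.392 mg
pyridoxine hydrochloride: 17.2 mg/L × 0.465 L = 7.998 mg
boric acid: 32.6 mg/L × 0.465 L = 15.159 mg
magnesium chloride hexahydrate: 0.408 g/L × 0.465 L = 0.18972 g = 189.720 mg

sodium chloride 3.850 g; sodium acetate 4.455 g; L-lysine hydrochloride 0.332 g; manganese chloride tetrahydrate 13.392 mg; pyridoxine hydrochloride 7.998 mg; boric acid 15.159 mg; magnesium chloride hexahydrate 189.720 mg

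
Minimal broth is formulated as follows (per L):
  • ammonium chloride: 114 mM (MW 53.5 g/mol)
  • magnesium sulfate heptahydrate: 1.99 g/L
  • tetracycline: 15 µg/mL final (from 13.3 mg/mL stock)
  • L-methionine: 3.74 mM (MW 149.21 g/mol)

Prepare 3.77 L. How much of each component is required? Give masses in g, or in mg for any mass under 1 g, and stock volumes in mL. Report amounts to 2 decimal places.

ammonium chloride 22.99 g; magnesium sulfate heptahydrate 7.50 g; tetracycline 4.25 mL; L-methionine 2.10 g

Working volume: 3.77 L.
ammonium chloride: 114 mmol/L × 53.5 g/mol × 3.77 L ÷ 1000 = 22.99 g
magnesium sulfate heptahydrate: 1.99 g/L × 3.77 L = 7.50 g
tetracycline: C1V1 = C2V2 → 15 µg/mL × 3770 mL ÷ 13300 µg/mL = 4.25 mL
L-methionine: 3.74 mmol/L × 149.21 g/mol × 3.77 L ÷ 1000 = 2.10 g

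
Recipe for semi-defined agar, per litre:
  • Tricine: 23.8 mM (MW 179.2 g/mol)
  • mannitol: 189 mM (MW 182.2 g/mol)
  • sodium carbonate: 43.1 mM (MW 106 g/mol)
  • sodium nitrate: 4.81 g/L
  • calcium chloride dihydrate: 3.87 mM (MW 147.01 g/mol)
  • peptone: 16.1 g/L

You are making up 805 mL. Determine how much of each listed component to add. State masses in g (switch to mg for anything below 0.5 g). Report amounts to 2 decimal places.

Tricine 3.43 g; mannitol 27.72 g; sodium carbonate 3.68 g; sodium nitrate 3.87 g; calcium chloride dihydrate 457.99 mg; peptone 12.96 g

Scale factor relative to 1 L: 0.805.
Tricine: 23.8 mmol/L × 179.2 g/mol × 0.805 L ÷ 1000 = 3.43 g
mannitol: 189 mmol/L × 182.2 g/mol × 0.805 L ÷ 1000 = 27.72 g
sodium carbonate: 43.1 mmol/L × 106 g/mol × 0.805 L ÷ 1000 = 3.68 g
sodium nitrate: 4.81 g/L × 0.805 L = 3.87 g
calcium chloride dihydrate: 3.87 mmol/L × 147.01 mg/mmol × 0.805 L = 457.99 mg
peptone: 16.1 g/L × 0.805 L = 12.96 g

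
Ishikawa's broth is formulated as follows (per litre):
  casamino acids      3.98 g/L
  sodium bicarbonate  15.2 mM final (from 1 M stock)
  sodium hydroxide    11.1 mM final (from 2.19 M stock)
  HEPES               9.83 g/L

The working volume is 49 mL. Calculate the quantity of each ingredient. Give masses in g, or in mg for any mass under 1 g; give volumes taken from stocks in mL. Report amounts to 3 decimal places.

casamino acids 195.020 mg; sodium bicarbonate 0.745 mL; sodium hydroxide 0.248 mL; HEPES 481.670 mg

Scale factor relative to 1 L: 0.049.
casamino acids: 3.98 g/L × 0.049 L = 0.19502 g = 195.020 mg
sodium bicarbonate: C1V1 = C2V2 → 15.2 mM × 49 mL ÷ 1000 mM = 0.745 mL
sodium hydroxide: C1V1 = C2V2 → 11.1 mM × 49 mL ÷ 2190 mM = 0.248 mL
HEPES: 9.83 g/L × 0.049 L = 0.48167 g = 481.670 mg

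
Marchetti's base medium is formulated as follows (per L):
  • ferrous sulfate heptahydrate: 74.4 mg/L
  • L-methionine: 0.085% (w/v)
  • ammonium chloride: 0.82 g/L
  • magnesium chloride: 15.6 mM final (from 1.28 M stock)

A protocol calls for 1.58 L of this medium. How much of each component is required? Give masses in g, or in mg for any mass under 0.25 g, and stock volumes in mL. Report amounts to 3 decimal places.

Scale factor relative to 1 L: 1.58.
ferrous sulfate heptahydrate: 74.4 mg/L × 1.58 L = 117.552 mg
L-methionine: 0.085 g per 100 mL × 1580 mL ÷ 100 = 1.343 g
ammonium chloride: 0.82 g/L × 1.58 L = 1.296 g
magnesium chloride: dilute stock: 15.6 mM × 1580 mL ÷ 1280 mM = 19.256 mL

ferrous sulfate heptahydrate 117.552 mg; L-methionine 1.343 g; ammonium chloride 1.296 g; magnesium chloride 19.256 mL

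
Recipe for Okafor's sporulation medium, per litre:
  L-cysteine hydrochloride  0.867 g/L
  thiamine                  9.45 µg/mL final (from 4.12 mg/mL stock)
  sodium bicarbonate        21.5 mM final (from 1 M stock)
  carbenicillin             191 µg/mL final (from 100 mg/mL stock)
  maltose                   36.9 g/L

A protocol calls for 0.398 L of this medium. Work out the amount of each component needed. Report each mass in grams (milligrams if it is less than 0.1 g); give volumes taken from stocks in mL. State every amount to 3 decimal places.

Working volume: 0.398 L.
L-cysteine hydrochloride: 0.867 g/L × 0.398 L = 0.345 g
thiamine: dilute stock: 9.45 µg/mL × 398 mL ÷ 4120 µg/mL = 0.913 mL
sodium bicarbonate: dilute stock: 21.5 mM × 398 mL ÷ 1000 mM = 8.557 mL
carbenicillin: C1V1 = C2V2 → 191 µg/mL × 398 mL ÷ 100000 µg/mL = 0.760 mL
maltose: 36.9 g/L × 0.398 L = 14.686 g

L-cysteine hydrochloride 0.345 g; thiamine 0.913 mL; sodium bicarbonate 8.557 mL; carbenicillin 0.760 mL; maltose 14.686 g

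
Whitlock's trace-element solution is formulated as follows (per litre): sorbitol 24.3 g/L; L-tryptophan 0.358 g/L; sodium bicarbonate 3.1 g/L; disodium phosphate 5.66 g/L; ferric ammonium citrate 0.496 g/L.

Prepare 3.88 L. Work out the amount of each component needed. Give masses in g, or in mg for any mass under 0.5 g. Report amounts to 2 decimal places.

sorbitol 94.28 g; L-tryptophan 1.39 g; sodium bicarbonate 12.03 g; disodium phosphate 21.96 g; ferric ammonium citrate 1.92 g

Scale factor relative to 1 L: 3.88.
sorbitol: 24.3 g/L × 3.88 L = 94.28 g
L-tryptophan: 0.358 g/L × 3.88 L = 1.39 g
sodium bicarbonate: 3.1 g/L × 3.88 L = 12.03 g
disodium phosphate: 5.66 g/L × 3.88 L = 21.96 g
ferric ammonium citrate: 0.496 g/L × 3.88 L = 1.92 g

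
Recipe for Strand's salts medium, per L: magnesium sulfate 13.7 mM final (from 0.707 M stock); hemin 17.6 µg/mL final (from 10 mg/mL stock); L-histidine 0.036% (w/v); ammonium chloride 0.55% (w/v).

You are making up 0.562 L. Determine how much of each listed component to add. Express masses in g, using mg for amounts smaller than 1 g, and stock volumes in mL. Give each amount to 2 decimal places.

magnesium sulfate 10.89 mL; hemin 0.99 mL; L-histidine 202.32 mg; ammonium chloride 3.09 g

Scale factor relative to 1 L: 0.562.
magnesium sulfate: V = C2·V2/C1 = 13.7 mM × 562 mL ÷ 707 mM = 10.89 mL
hemin: C1V1 = C2V2 → 17.6 µg/mL × 562 mL ÷ 10000 µg/mL = 0.99 mL
L-histidine: 0.036 g per 100 mL × 562 mL ÷ 100 = 0.20232 g = 202.32 mg
ammonium chloride: 0.55% w/v = 5.5 g/L → 5.5 × 0.562 L = 3.09 g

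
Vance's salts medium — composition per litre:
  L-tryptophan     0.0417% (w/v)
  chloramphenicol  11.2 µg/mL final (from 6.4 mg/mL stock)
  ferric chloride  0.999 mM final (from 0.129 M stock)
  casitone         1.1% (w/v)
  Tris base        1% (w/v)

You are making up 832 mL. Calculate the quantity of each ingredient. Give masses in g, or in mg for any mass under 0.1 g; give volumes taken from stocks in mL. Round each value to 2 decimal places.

L-tryptophan 0.35 g; chloramphenicol 1.46 mL; ferric chloride 6.44 mL; casitone 9.15 g; Tris base 8.32 g

Target volume = 832 mL = 0.832 L.
L-tryptophan: 0.0417 g per 100 mL × 832 mL ÷ 100 = 0.35 g
chloramphenicol: dilute stock: 11.2 µg/mL × 832 mL ÷ 6400 µg/mL = 1.46 mL
ferric chloride: dilute stock: 0.999 mM × 832 mL ÷ 129 mM = 6.44 mL
casitone: 1.1% w/v = 11 g/L → 11 × 0.832 L = 9.15 g
Tris base: 1 g per 100 mL × 832 mL ÷ 100 = 8.32 g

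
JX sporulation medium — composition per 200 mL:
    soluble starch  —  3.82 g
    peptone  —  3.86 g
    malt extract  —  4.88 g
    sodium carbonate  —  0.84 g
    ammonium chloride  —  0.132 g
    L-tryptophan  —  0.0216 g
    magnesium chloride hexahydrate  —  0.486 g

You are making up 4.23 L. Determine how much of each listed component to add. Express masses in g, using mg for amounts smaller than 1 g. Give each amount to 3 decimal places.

Ratio of target to recipe volume: 4230 / 200 = 21.15.
soluble starch: 3.82 g × (4230 mL / 200 mL) = 80.793 g
peptone: 3.86 g × (4230 mL / 200 mL) = 81.639 g
malt extract: 4.88 g × (4230 mL / 200 mL) = 103.212 g
sodium carbonate: 0.84 g × (4230 mL / 200 mL) = 17.766 g
ammonium chloride: 0.132 g × (4230 mL / 200 mL) = 2.792 g
L-tryptophan: 0.0216 g × (4230 mL / 200 mL) = 0.45684 g = 456.840 mg
magnesium chloride hexahydrate: 0.486 g × (4230 mL / 200 mL) = 10.279 g

soluble starch 80.793 g; peptone 81.639 g; malt extract 103.212 g; sodium carbonate 17.766 g; ammonium chloride 2.792 g; L-tryptophan 456.840 mg; magnesium chloride hexahydrate 10.279 g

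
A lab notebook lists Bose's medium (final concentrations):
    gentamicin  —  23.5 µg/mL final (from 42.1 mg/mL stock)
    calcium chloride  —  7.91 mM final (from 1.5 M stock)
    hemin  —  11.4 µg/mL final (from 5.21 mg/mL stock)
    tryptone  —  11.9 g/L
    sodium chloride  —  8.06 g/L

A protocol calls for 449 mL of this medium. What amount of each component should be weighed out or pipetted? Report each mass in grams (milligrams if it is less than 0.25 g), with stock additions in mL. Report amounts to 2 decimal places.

Working volume: 449 mL = 0.449 L.
gentamicin: C1V1 = C2V2 → 23.5 µg/mL × 449 mL ÷ 42100 µg/mL = 0.25 mL
calcium chloride: C1V1 = C2V2 → 7.91 mM × 449 mL ÷ 1500 mM = 2.37 mL
hemin: dilute stock: 11.4 µg/mL × 449 mL ÷ 5210 µg/mL = 0.98 mL
tryptone: 11.9 g/L × 0.449 L = 5.34 g
sodium chloride: 8.06 g/L × 0.449 L = 3.62 g

gentamicin 0.25 mL; calcium chloride 2.37 mL; hemin 0.98 mL; tryptone 5.34 g; sodium chloride 3.62 g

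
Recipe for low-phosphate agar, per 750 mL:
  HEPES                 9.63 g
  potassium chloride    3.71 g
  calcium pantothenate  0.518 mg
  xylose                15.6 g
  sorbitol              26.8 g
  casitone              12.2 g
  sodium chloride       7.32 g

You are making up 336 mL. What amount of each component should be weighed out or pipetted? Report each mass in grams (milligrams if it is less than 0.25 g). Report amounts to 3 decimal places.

Scale factor = 336 mL / 750 mL = 0.448.
HEPES: 9.63 g × (336 mL / 750 mL) = 4.314 g
potassium chloride: 3.71 g × (336 mL / 750 mL) = 1.662 g
calcium pantothenate: 0.518 mg × (336 mL / 750 mL) = 0.232 mg
xylose: 15.6 g × (336 mL / 750 mL) = 6.989 g
sorbitol: 26.8 g × (336 mL / 750 mL) = 12.006 g
casitone: 12.2 g × (336 mL / 750 mL) = 5.466 g
sodium chloride: 7.32 g × (336 mL / 750 mL) = 3.279 g

HEPES 4.314 g; potassium chloride 1.662 g; calcium pantothenate 0.232 mg; xylose 6.989 g; sorbitol 12.006 g; casitone 5.466 g; sodium chloride 3.279 g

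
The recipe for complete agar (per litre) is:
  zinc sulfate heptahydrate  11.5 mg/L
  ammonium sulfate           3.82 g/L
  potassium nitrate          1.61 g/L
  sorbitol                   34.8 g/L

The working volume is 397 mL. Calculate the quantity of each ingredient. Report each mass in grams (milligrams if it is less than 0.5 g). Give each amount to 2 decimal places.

zinc sulfate heptahydrate 4.57 mg; ammonium sulfate 1.52 g; potassium nitrate 0.64 g; sorbitol 13.82 g

Scale factor relative to 1 L: 0.397.
zinc sulfate heptahydrate: 11.5 mg/L × 0.397 L = 4.57 mg
ammonium sulfate: 3.82 g/L × 0.397 L = 1.52 g
potassium nitrate: 1.61 g/L × 0.397 L = 0.64 g
sorbitol: 34.8 g/L × 0.397 L = 13.82 g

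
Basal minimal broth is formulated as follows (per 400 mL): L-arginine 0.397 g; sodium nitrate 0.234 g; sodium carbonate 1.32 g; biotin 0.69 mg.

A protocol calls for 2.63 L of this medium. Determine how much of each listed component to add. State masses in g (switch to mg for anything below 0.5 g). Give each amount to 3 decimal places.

L-arginine 2.610 g; sodium nitrate 1.539 g; sodium carbonate 8.679 g; biotin 4.537 mg

Scale factor = 2630 mL / 400 mL = 6.575.
L-arginine: 0.397 g × (2630 mL / 400 mL) = 2.610 g
sodium nitrate: 0.234 g × (2630 mL / 400 mL) = 1.539 g
sodium carbonate: 1.32 g × (2630 mL / 400 mL) = 8.679 g
biotin: 0.69 mg × (2630 mL / 400 mL) = 4.537 mg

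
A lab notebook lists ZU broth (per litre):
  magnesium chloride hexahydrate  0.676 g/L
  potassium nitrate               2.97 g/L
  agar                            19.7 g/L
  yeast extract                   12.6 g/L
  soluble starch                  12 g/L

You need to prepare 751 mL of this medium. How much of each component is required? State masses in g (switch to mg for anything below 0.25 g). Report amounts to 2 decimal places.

magnesium chloride hexahydrate 0.51 g; potassium nitrate 2.23 g; agar 14.79 g; yeast extract 9.46 g; soluble starch 9.01 g

Scale factor relative to 1 L: 0.751.
magnesium chloride hexahydrate: 0.676 g/L × 0.751 L = 0.51 g
potassium nitrate: 2.97 g/L × 0.751 L = 2.23 g
agar: 19.7 g/L × 0.751 L = 14.79 g
yeast extract: 12.6 g/L × 0.751 L = 9.46 g
soluble starch: 12 g/L × 0.751 L = 9.01 g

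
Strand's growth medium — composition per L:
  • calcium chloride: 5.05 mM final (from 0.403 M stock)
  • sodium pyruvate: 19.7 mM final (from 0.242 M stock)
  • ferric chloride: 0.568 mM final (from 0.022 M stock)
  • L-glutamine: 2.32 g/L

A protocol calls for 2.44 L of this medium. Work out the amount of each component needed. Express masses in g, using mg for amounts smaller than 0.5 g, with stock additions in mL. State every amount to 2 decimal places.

calcium chloride 30.58 mL; sodium pyruvate 198.63 mL; ferric chloride 63.00 mL; L-glutamine 5.66 g

Working volume: 2.44 L.
calcium chloride: dilute stock: 5.05 mM × 2440 mL ÷ 403 mM = 30.58 mL
sodium pyruvate: C1V1 = C2V2 → 19.7 mM × 2440 mL ÷ 242 mM = 198.63 mL
ferric chloride: C1V1 = C2V2 → 0.568 mM × 2440 mL ÷ 22 mM = 63.00 mL
L-glutamine: 2.32 g/L × 2.44 L = 5.66 g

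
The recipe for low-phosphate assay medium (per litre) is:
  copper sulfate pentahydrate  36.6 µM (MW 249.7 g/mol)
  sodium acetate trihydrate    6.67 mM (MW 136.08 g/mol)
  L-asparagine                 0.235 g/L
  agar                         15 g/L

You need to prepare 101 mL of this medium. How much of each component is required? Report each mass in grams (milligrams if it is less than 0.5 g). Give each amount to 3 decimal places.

Scale factor relative to 1 L: 0.101.
copper sulfate pentahydrate: 36.6 µmol/L × 249.7 g/mol × 0.101 L ÷ 1000 = 0.923 mg
sodium acetate trihydrate: 6.67 mmol/L × 136.08 mg/mmol × 0.101 L = 91.673 mg
L-asparagine: 0.235 g/L × 0.101 L = 0.023735 g = 23.735 mg
agar: 15 g/L × 0.101 L = 1.515 g

copper sulfate pentahydrate 0.923 mg; sodium acetate trihydrate 91.673 mg; L-asparagine 23.735 mg; agar 1.515 g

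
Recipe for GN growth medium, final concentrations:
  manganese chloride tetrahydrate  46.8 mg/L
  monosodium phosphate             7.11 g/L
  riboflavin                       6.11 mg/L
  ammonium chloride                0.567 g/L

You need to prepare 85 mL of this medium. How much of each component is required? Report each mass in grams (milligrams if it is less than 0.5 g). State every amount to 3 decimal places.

manganese chloride tetrahydrate 3.978 mg; monosodium phosphate 0.604 g; riboflavin 0.519 mg; ammonium chloride 48.195 mg

Working volume: 85 mL = 0.085 L.
manganese chloride tetrahydrate: 46.8 mg/L × 0.085 L = 3.978 mg
monosodium phosphate: 7.11 g/L × 0.085 L = 0.604 g
riboflavin: 6.11 mg/L × 0.085 L = 0.519 mg
ammonium chloride: 0.567 g/L × 0.085 L = 0.048195 g = 48.195 mg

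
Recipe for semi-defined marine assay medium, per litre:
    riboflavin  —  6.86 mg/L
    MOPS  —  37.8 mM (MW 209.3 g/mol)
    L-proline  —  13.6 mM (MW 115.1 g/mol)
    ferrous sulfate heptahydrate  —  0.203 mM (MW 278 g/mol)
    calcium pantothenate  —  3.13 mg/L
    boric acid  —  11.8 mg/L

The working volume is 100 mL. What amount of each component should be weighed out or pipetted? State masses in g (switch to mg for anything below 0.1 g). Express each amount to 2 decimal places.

riboflavin 0.69 mg; MOPS 0.79 g; L-proline 0.16 g; ferrous sulfate heptahydrate 5.64 mg; calcium pantothenate 0.31 mg; boric acid 1.18 mg

Target volume = 100 mL = 0.1 L.
riboflavin: 6.86 mg/L × 0.1 L = 0.69 mg
MOPS: 37.8 mmol/L × 209.3 g/mol × 0.1 L ÷ 1000 = 0.79 g
L-proline: 13.6 mmol/L × 115.1 g/mol × 0.1 L ÷ 1000 = 0.16 g
ferrous sulfate heptahydrate: 0.203 mmol/L × 278 mg/mmol × 0.1 L = 5.64 mg
calcium pantothenate: 3.13 mg/L × 0.1 L = 0.31 mg
boric acid: 11.8 mg/L × 0.1 L = 1.18 mg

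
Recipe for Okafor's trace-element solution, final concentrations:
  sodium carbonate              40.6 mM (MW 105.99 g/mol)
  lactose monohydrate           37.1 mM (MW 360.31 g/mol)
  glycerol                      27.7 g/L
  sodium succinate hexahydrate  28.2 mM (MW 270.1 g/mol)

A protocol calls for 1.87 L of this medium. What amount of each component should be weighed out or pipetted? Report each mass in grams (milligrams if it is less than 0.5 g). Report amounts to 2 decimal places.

sodium carbonate 8.05 g; lactose monohydrate 25.00 g; glycerol 51.80 g; sodium succinate hexahydrate 14.24 g

Scale factor relative to 1 L: 1.87.
sodium carbonate: 40.6 mmol/L × 105.99 g/mol × 1.87 L ÷ 1000 = 8.05 g
lactose monohydrate: 37.1 mmol/L × 360.31 g/mol × 1.87 L ÷ 1000 = 25.00 g
glycerol: 27.7 g/L × 1.87 L = 51.80 g
sodium succinate hexahydrate: 28.2 mmol/L × 270.1 g/mol × 1.87 L ÷ 1000 = 14.24 g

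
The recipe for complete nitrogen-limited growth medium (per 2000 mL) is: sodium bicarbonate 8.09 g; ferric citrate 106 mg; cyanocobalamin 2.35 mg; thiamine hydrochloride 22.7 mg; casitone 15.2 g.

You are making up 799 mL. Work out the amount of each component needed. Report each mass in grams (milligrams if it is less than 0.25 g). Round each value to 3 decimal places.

sodium bicarbonate 3.232 g; ferric citrate 42.347 mg; cyanocobalamin 0.939 mg; thiamine hydrochloride 9.069 mg; casitone 6.072 g

Ratio of target to recipe volume: 799 / 2000 = 0.3995.
sodium bicarbonate: 8.09 g × (799 mL / 2000 mL) = 3.232 g
ferric citrate: 106 mg × (799 mL / 2000 mL) = 42.347 mg
cyanocobalamin: 2.35 mg × (799 mL / 2000 mL) = 0.939 mg
thiamine hydrochloride: 22.7 mg × (799 mL / 2000 mL) = 9.069 mg
casitone: 15.2 g × (799 mL / 2000 mL) = 6.072 g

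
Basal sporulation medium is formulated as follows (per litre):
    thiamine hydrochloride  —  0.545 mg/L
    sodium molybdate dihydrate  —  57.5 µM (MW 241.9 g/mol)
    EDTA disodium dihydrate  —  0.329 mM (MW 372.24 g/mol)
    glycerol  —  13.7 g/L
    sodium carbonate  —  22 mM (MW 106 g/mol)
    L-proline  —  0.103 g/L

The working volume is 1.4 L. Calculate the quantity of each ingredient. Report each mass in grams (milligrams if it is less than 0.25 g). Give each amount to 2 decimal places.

thiamine hydrochloride 0.76 mg; sodium molybdate dihydrate 19.47 mg; EDTA disodium dihydrate 171.45 mg; glycerol 19.18 g; sodium carbonate 3.26 g; L-proline 144.20 mg

Scale factor relative to 1 L: 1.4.
thiamine hydrochloride: 0.545 mg/L × 1.4 L = 0.76 mg
sodium molybdate dihydrate: 57.5 µmol/L × 241.9 g/mol × 1.4 L ÷ 1000 = 19.47 mg
EDTA disodium dihydrate: 0.329 mmol/L × 372.24 mg/mmol × 1.4 L = 171.45 mg
glycerol: 13.7 g/L × 1.4 L = 19.18 g
sodium carbonate: 22 mmol/L × 106 g/mol × 1.4 L ÷ 1000 = 3.26 g
L-proline: 0.103 g/L × 1.4 L = 0.1442 g = 144.20 mg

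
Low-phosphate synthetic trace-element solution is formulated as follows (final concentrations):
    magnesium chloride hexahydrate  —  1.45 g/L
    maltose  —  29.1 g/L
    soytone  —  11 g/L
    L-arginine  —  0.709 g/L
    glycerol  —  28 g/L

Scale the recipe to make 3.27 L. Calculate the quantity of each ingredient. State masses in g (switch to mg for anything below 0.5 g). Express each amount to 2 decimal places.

Scale factor relative to 1 L: 3.27.
magnesium chloride hexahydrate: 1.45 g/L × 3.27 L = 4.74 g
maltose: 29.1 g/L × 3.27 L = 95.16 g
soytone: 11 g/L × 3.27 L = 35.97 g
L-arginine: 0.709 g/L × 3.27 L = 2.32 g
glycerol: 28 g/L × 3.27 L = 91.56 g

magnesium chloride hexahydrate 4.74 g; maltose 95.16 g; soytone 35.97 g; L-arginine 2.32 g; glycerol 91.56 g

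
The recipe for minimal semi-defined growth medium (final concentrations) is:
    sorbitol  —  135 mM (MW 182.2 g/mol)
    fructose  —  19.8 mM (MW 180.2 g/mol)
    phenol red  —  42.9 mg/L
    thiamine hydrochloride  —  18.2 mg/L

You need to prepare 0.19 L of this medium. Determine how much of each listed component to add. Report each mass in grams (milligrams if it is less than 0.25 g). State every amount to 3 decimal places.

Scale factor relative to 1 L: 0.19.
sorbitol: 135 mmol/L × 182.2 g/mol × 0.19 L ÷ 1000 = 4.673 g
fructose: 19.8 mmol/L × 180.2 g/mol × 0.19 L ÷ 1000 = 0.678 g
phenol red: 42.9 mg/L × 0.19 L = 8.151 mg
thiamine hydrochloride: 18.2 mg/L × 0.19 L = 3.458 mg

sorbitol 4.673 g; fructose 0.678 g; phenol red 8.151 mg; thiamine hydrochloride 3.458 mg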